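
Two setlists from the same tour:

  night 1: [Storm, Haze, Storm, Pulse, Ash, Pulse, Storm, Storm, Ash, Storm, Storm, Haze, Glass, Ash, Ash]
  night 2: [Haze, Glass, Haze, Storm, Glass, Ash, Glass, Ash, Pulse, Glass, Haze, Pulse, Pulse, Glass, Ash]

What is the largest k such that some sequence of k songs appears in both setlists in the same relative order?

7

One common subsequence of length 7: Haze at night 1[2]=night 2[3], then Storm at night 1[3]=night 2[4], then Ash at night 1[5]=night 2[8], then Pulse at night 1[6]=night 2[9], then Haze at night 1[12]=night 2[11], then Glass at night 1[13]=night 2[14], then Ash at night 1[15]=night 2[15], and the DP table's final entry dp[15][15] is also 7, so no common subsequence is longer.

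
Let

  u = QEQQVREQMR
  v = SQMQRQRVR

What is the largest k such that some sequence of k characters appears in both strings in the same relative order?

5

Pick Q (u #1, v #2), Q (u #3, v #4), Q (u #4, v #6), V (u #5, v #8), R (u #10, v #9); all 5 characters appear in both, in order, and the DP table's final entry dp[10][9] is also 5, so no common subsequence is longer.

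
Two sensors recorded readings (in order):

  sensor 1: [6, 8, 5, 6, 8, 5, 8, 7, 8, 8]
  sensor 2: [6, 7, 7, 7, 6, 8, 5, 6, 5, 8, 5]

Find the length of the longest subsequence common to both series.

6

Match 6 (sensor 1 #1, sensor 2 #5); then 8 (sensor 1 #2, sensor 2 #6); then 5 (sensor 1 #3, sensor 2 #7); then 6 (sensor 1 #4, sensor 2 #8); then 8 (sensor 1 #5, sensor 2 #10); then 5 (sensor 1 #6, sensor 2 #11) — 6 values in the same relative order in both, and the DP table's final entry dp[10][11] is also 6, so no common subsequence is longer.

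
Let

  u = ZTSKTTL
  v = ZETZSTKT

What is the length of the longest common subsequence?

5

Let dp[i][j] be the LCS length of the first i characters of u and the first j characters of v. dp[i][j] = dp[i-1][j-1]+1 when the i-th and j-th characters match, else max(dp[i-1][j], dp[i][j-1]).
    ·  Z  E  T  Z  S  T  K  T
 ·  0  0  0  0  0  0  0  0  0
 Z  0  1  1  1  1  1  1  1  1
 T  0  1  1  2  2  2  2  2  2
 S  0  1  1  2  2  3  3  3  3
 K  0  1  1  2  2  3  3  4  4
 T  0  1  1  2  2  3  4  4  5
 T  0  1  1  2  2  3  4  4  5
 L  0  1  1  2  2  3  4  4  5
dp[7][8] = 5. One LCS (by backtracking along matches): ZTSKT.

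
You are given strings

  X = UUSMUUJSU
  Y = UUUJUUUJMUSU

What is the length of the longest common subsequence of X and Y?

Match U at X[1]=Y[3] → U at X[2]=Y[5] → U at X[5]=Y[6] → U at X[6]=Y[7] → J at X[7]=Y[8] → S at X[8]=Y[11] → U at X[9]=Y[12] — 7 characters in the same relative order in both. The LCS DP gives dp[9][12] = 7, so this is optimal.

7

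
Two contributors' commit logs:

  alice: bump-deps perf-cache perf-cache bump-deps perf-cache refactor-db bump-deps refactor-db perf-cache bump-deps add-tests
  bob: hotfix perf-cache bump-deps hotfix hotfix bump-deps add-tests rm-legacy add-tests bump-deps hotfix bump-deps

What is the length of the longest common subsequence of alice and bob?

Pick bump-deps at alice[1]=bob[3]; then bump-deps at alice[4]=bob[6]; then bump-deps at alice[7]=bob[10]; then bump-deps at alice[10]=bob[12]; all 4 commits appear in both, in order, and the DP table's final entry dp[11][12] is also 4, so no common subsequence is longer.

4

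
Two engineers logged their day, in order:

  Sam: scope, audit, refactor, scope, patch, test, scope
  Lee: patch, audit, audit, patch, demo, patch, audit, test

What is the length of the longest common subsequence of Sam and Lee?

Match audit at Sam[2]=Lee[3] → patch at Sam[5]=Lee[6] → test at Sam[6]=Lee[8] — 3 tasks in the same relative order in both, and the DP table's final entry dp[7][8] is also 3, so no common subsequence is longer.

3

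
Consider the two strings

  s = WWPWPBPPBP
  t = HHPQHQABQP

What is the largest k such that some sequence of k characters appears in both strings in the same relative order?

3

Let dp[i][j] be the LCS length of the first i characters of s and the first j characters of t. dp[i][j] = dp[i-1][j-1]+1 when the i-th and j-th characters match, else max(dp[i-1][j], dp[i][j-1]).
    ·  H  H  P  Q  H  Q  A  B  Q  P
 ·  0  0  0  0  0  0  0  0  0  0  0
 W  0  0  0  0  0  0  0  0  0  0  0
 W  0  0  0  0  0  0  0  0  0  0  0
 P  0  0  0  1  1  1  1  1  1  1  1
 W  0  0  0  1  1  1  1  1  1  1  1
 P  0  0  0  1  1  1  1  1  1  1  2
 B  0  0  0  1  1  1  1  1  2  2  2
 P  0  0  0  1  1  1  1  1  2  2  3
 P  0  0  0  1  1  1  1  1  2  2  3
 B  0  0  0  1  1  1  1  1  2  2  3
 P  0  0  0  1  1  1  1  1  2  2  3
dp[10][10] = 3. One LCS (by backtracking along matches): PBP.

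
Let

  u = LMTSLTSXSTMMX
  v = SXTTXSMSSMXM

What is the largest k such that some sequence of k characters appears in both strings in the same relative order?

Taking T at u[3]=v[3]; then T at u[6]=v[4]; then X at u[8]=v[5]; then S at u[9]=v[6]; then M at u[11]=v[7]; then M at u[12]=v[10]; then X at u[13]=v[11] gives a common subsequence of length 7. dp[13][12] = 7 confirms this is the maximum.

7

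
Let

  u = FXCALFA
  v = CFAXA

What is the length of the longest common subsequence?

3

Let dp[i][j] be the LCS length of the first i characters of u and the first j characters of v. dp[i][j] = dp[i-1][j-1]+1 when the i-th and j-th characters match, else max(dp[i-1][j], dp[i][j-1]).
    ·  C  F  A  X  A
 ·  0  0  0  0  0  0
 F  0  0  1  1  1  1
 X  0  0  1  1  2  2
 C  0  1  1  1  2  2
 A  0  1  1  2  2  3
 L  0  1  1  2  2  3
 F  0  1  2  2  2  3
 A  0  1  2  3  3  3
dp[7][5] = 3. One LCS (by backtracking along matches): FXA.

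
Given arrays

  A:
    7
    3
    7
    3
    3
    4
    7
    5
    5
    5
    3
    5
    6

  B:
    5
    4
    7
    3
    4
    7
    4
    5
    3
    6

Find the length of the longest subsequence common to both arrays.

Pick 7 [1,3]; then 3 [2,4]; then 7 [3,6]; then 4 [6,7]; then 5 [10,8]; then 3 [11,9]; then 6 [13,10]; all 7 values appear in both, in order. Since dp[13][10] = 7, nothing longer is possible.

7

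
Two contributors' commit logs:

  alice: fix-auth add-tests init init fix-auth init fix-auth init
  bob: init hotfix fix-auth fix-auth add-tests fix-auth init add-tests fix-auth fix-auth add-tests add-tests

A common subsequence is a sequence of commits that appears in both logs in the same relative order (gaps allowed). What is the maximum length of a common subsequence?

One common subsequence of length 5: fix-auth [1,4], add-tests [2,5], init [3,7], fix-auth [5,9], fix-auth [7,10]. Since dp[8][12] = 5, nothing longer is possible.

5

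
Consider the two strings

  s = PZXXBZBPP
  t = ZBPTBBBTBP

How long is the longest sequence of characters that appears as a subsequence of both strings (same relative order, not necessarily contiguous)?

4

Taking P (s #1, t #3) → B (s #5, t #7) → B (s #7, t #9) → P (s #9, t #10) gives a common subsequence of length 4, and the DP table's final entry dp[9][10] is also 4, so no common subsequence is longer.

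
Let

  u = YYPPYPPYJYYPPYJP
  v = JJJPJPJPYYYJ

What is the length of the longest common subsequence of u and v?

Match P at u[3]=v[4] → P at u[4]=v[6] → P at u[7]=v[8] → Y at u[10]=v[9] → Y at u[11]=v[10] → Y at u[14]=v[11] → J at u[15]=v[12] — 7 characters in the same relative order in both. Since dp[16][12] = 7, nothing longer is possible.

7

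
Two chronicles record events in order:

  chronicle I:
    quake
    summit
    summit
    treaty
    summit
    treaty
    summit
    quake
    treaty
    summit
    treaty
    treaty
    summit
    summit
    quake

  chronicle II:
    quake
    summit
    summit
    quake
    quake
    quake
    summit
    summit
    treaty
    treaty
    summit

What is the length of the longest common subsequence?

Taking quake at chronicle I[1]=chronicle II[1], then summit at chronicle I[2]=chronicle II[2], then summit at chronicle I[3]=chronicle II[3], then summit at chronicle I[7]=chronicle II[7], then summit at chronicle I[10]=chronicle II[8], then treaty at chronicle I[11]=chronicle II[9], then treaty at chronicle I[12]=chronicle II[10], then summit at chronicle I[14]=chronicle II[11] gives a common subsequence of length 8. The LCS DP gives dp[15][11] = 8, so this is optimal.

8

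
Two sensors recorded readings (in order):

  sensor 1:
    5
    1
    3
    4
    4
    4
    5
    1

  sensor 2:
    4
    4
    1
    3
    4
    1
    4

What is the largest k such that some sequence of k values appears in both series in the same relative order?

4

Match 1 [2,3]; then 3 [3,4]; then 4 [4,5]; then 4 [6,7] — 4 values in the same relative order in both. The LCS DP gives dp[8][7] = 4, so this is optimal.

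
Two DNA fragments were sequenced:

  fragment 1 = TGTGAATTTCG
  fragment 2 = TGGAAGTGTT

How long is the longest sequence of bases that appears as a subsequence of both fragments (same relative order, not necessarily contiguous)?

Let dp[i][j] be the LCS length of the first i bases of fragment 1 and the first j bases of fragment 2. dp[i][j] = dp[i-1][j-1]+1 when the i-th and j-th bases match, else max(dp[i-1][j], dp[i][j-1]).
    ·  T  G  G  A  A  G  T  G  T  T
 ·  0  0  0  0  0  0  0  0  0  0  0
 T  0  1  1  1  1  1  1  1  1  1  1
 G  0  1  2  2  2  2  2  2  2  2  2
 T  0  1  2  2  2  2  2  3  3  3  3
 G  0  1  2  3  3  3  3  3  4  4  4
 A  0  1  2  3  4  4  4  4  4  4  4
 A  0  1  2  3  4  5  5  5  5  5  5
 T  0  1  2  3  4  5  5  6  6  6  6
 T  0  1  2  3  4  5  5  6  6  7  7
 T  0  1  2  3  4  5  5  6  6  7  8
 C  0  1  2  3  4  5  5  6  6  7  8
 G  0  1  2  3  4  5  6  6  7  7  8
dp[11][10] = 8. One LCS (by backtracking along matches): TGGAATTT.

8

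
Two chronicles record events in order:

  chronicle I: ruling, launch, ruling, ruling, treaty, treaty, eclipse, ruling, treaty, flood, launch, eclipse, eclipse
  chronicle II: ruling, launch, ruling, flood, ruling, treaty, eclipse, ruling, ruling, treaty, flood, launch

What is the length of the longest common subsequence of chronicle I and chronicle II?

10

Match ruling [1,1] → launch [2,2] → ruling [3,3] → ruling [4,5] → treaty [6,6] → eclipse [7,7] → ruling [8,9] → treaty [9,10] → flood [10,11] → launch [11,12] — 10 events in the same relative order in both. Since dp[13][12] = 10, nothing longer is possible.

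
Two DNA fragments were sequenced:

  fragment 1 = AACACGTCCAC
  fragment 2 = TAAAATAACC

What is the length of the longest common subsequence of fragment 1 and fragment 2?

Let dp[i][j] be the LCS length of the first i bases of fragment 1 and the first j bases of fragment 2. dp[i][j] = dp[i-1][j-1]+1 when the i-th and j-th bases match, else max(dp[i-1][j], dp[i][j-1]).
    ·  T  A  A  A  A  T  A  A  C  C
 ·  0  0  0  0  0  0  0  0  0  0  0
 A  0  0  1  1  1  1  1  1  1  1  1
 A  0  0  1  2  2  2  2  2  2  2  2
 C  0  0  1  2  2  2  2  2  2  3  3
 A  0  0  1  2  3  3  3  3  3  3  3
 C  0  0  1  2  3  3  3  3  3  4  4
 G  0  0  1  2  3  3  3  3  3  4  4
 T  0  1  1  2  3  3  4  4  4  4  4
 C  0  1  1  2  3  3  4  4  4  5  5
 C  0  1  1  2  3  3  4  4  4  5  6
 A  0  1  2  2  3  4  4  5  5  5  6
 C  0  1  2  2  3  4  4  5  5  6  6
dp[11][10] = 6. One LCS (by backtracking along matches): AAATCC.

6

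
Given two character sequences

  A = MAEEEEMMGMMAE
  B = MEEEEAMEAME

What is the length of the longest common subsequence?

Let dp[i][j] be the LCS length of the first i characters of A and the first j characters of B. dp[i][j] = dp[i-1][j-1]+1 when the i-th and j-th characters match, else max(dp[i-1][j], dp[i][j-1]).
    ·  M  E  E  E  E  A  M  E  A  M  E
 ·  0  0  0  0  0  0  0  0  0  0  0  0
 M  0  1  1  1  1  1  1  1  1  1  1  1
 A  0  1  1  1  1  1  2  2  2  2  2  2
 E  0  1  2  2  2  2  2  2  3  3  3  3
 E  0  1  2  3  3  3  3  3  3  3  3  4
 E  0  1  2  3  4  4  4  4  4  4  4  4
 E  0  1  2  3  4  5  5  5  5  5  5  5
 M  0  1  2  3  4  5  5  6  6  6  6  6
 M  0  1  2  3  4  5  5  6  6  6  7  7
 G  0  1  2  3  4  5  5  6  6  6  7  7
 M  0  1  2  3  4  5  5  6  6  6  7  7
 M  0  1  2  3  4  5  5  6  6  6  7  7
 A  0  1  2  3  4  5  6  6  6  7  7  7
 E  0  1  2  3  4  5  6  6  7  7  7  8
dp[13][11] = 8. One LCS (by backtracking along matches): MEEEEMME.

8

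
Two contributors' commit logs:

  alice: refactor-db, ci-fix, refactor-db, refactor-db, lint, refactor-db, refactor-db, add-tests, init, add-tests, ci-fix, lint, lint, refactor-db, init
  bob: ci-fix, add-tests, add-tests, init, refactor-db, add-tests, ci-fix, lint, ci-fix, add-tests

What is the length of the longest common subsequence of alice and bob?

Pick ci-fix [2,1], add-tests [8,3], init [9,4], add-tests [10,6], ci-fix [11,7], lint [12,8]; all 6 commits appear in both, in order. Since dp[15][10] = 6, nothing longer is possible.

6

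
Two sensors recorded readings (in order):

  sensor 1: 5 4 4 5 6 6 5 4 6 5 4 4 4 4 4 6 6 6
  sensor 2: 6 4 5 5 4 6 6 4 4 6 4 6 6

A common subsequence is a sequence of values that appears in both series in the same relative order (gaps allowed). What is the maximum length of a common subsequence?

Pick 4 at sensor 1[3]=sensor 2[2], then 5 at sensor 1[4]=sensor 2[3], then 5 at sensor 1[7]=sensor 2[4], then 4 at sensor 1[8]=sensor 2[5], then 6 at sensor 1[9]=sensor 2[7], then 4 at sensor 1[11]=sensor 2[8], then 4 at sensor 1[12]=sensor 2[9], then 4 at sensor 1[15]=sensor 2[11], then 6 at sensor 1[17]=sensor 2[12], then 6 at sensor 1[18]=sensor 2[13]; all 10 values appear in both, in order. dp[18][13] = 10 confirms this is the maximum.

10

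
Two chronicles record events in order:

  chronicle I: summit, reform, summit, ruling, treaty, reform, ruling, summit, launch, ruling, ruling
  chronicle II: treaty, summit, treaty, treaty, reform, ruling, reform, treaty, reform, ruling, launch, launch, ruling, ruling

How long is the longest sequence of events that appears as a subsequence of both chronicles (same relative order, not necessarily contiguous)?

9

Match summit [1,2]; then reform [2,5]; then ruling [4,6]; then treaty [5,8]; then reform [6,9]; then ruling [7,10]; then launch [9,12]; then ruling [10,13]; then ruling [11,14] — 9 events in the same relative order in both. The LCS DP gives dp[11][14] = 9, so this is optimal.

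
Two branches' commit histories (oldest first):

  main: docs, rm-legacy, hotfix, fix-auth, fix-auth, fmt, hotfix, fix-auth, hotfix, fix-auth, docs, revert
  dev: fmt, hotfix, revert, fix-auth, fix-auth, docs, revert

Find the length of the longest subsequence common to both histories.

Pick fmt (main #6, dev #1); then hotfix (main #7, dev #2); then fix-auth (main #8, dev #4); then fix-auth (main #10, dev #5); then docs (main #11, dev #6); then revert (main #12, dev #7); all 6 commits appear in both, in order. Since dp[12][7] = 6, nothing longer is possible.

6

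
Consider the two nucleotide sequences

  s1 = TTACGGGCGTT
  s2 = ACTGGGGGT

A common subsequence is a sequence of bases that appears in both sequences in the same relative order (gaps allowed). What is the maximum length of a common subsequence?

Taking A at s1[3]=s2[1], then C at s1[4]=s2[2], then G at s1[5]=s2[5], then G at s1[6]=s2[6], then G at s1[7]=s2[7], then G at s1[9]=s2[8], then T at s1[11]=s2[9] gives a common subsequence of length 7. dp[11][9] = 7 confirms this is the maximum.

7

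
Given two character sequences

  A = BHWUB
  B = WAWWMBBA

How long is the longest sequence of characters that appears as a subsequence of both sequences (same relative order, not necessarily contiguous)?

2

Let dp[i][j] be the LCS length of the first i characters of A and the first j characters of B. dp[i][j] = dp[i-1][j-1]+1 when the i-th and j-th characters match, else max(dp[i-1][j], dp[i][j-1]).
    ·  W  A  W  W  M  B  B  A
 ·  0  0  0  0  0  0  0  0  0
 B  0  0  0  0  0  0  1  1  1
 H  0  0  0  0  0  0  1  1  1
 W  0  1  1  1  1  1  1  1  1
 U  0  1  1  1  1  1  1  1  1
 B  0  1  1  1  1  1  2  2  2
dp[5][8] = 2. One LCS (by backtracking along matches): BB.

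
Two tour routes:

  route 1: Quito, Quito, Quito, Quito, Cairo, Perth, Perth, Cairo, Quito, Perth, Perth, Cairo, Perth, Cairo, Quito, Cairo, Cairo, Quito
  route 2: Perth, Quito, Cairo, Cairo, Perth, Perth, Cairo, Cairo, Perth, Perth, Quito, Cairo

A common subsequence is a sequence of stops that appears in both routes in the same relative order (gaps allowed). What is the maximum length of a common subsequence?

Match Quito [1,2] → Cairo [5,4] → Perth [6,5] → Perth [7,6] → Cairo [8,8] → Perth [11,9] → Perth [13,10] → Quito [15,11] → Cairo [17,12] — 9 stops in the same relative order in both. Since dp[18][12] = 9, nothing longer is possible.

9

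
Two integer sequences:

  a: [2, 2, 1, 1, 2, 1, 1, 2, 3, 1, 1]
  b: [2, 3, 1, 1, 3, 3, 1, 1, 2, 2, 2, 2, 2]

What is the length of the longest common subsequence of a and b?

6

Pick 2 [1,1], 1 [3,3], 1 [4,4], 1 [6,7], 1 [7,8], 2 [8,13]; all 6 values appear in both, in order. dp[11][13] = 6 confirms this is the maximum.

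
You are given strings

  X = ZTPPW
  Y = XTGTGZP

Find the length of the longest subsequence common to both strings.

2

Let dp[i][j] be the LCS length of the first i characters of X and the first j characters of Y. dp[i][j] = dp[i-1][j-1]+1 when the i-th and j-th characters match, else max(dp[i-1][j], dp[i][j-1]).
    ·  X  T  G  T  G  Z  P
 ·  0  0  0  0  0  0  0  0
 Z  0  0  0  0  0  0  1  1
 T  0  0  1  1  1  1  1  1
 P  0  0  1  1  1  1  1  2
 P  0  0  1  1  1  1  1  2
 W  0  0  1  1  1  1  1  2
dp[5][7] = 2. One LCS (by backtracking along matches): ZP.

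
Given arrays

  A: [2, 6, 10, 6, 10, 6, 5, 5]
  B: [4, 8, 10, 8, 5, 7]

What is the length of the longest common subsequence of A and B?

2

Let dp[i][j] be the LCS length of the first i values of A and the first j values of B. dp[i][j] = dp[i-1][j-1]+1 when the i-th and j-th values match, else max(dp[i-1][j], dp[i][j-1]).
    ·  4  8 10  8  5  7
 ·  0  0  0  0  0  0  0
 2  0  0  0  0  0  0  0
 6  0  0  0  0  0  0  0
10  0  0  0  1  1  1  1
 6  0  0  0  1  1  1  1
10  0  0  0  1  1  1  1
 6  0  0  0  1  1  1  1
 5  0  0  0  1  1  2  2
 5  0  0  0  1  1  2  2
dp[8][6] = 2. One LCS (by backtracking along matches): 10, 5.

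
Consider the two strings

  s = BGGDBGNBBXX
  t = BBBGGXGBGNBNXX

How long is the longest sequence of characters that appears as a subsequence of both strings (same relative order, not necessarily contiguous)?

Pick B [1,3]; then G [2,5]; then G [3,7]; then B [5,8]; then G [6,9]; then N [7,10]; then B [8,11]; then X [10,13]; then X [11,14]; all 9 characters appear in both, in order. Since dp[11][14] = 9, nothing longer is possible.

9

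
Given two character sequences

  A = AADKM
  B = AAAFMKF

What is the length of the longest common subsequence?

Taking A (A #1, B #2), then A (A #2, B #3), then K (A #4, B #6) gives a common subsequence of length 3. dp[5][7] = 3 confirms this is the maximum.

3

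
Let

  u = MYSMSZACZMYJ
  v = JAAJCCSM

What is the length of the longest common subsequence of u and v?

One common subsequence of length 3: A at u[7]=v[3]; then C at u[8]=v[6]; then M at u[10]=v[8], and the DP table's final entry dp[12][8] is also 3, so no common subsequence is longer.

3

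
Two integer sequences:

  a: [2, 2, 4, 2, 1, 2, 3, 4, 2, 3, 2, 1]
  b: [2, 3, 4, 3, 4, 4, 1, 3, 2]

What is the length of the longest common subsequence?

6

One common subsequence of length 6: 2 [1,1] → 4 [3,3] → 3 [7,4] → 4 [8,6] → 3 [10,8] → 2 [11,9], and the DP table's final entry dp[12][9] is also 6, so no common subsequence is longer.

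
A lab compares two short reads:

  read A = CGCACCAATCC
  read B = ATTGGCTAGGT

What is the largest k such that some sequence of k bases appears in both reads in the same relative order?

4

Let dp[i][j] be the LCS length of the first i bases of read A and the first j bases of read B. dp[i][j] = dp[i-1][j-1]+1 when the i-th and j-th bases match, else max(dp[i-1][j], dp[i][j-1]).
    ·  A  T  T  G  G  C  T  A  G  G  T
 ·  0  0  0  0  0  0  0  0  0  0  0  0
 C  0  0  0  0  0  0  1  1  1  1  1  1
 G  0  0  0  0  1  1  1  1  1  2  2  2
 C  0  0  0  0  1  1  2  2  2  2  2  2
 A  0  1  1  1  1  1  2  2  3  3  3  3
 C  0  1  1  1  1  1  2  2  3  3  3  3
 C  0  1  1  1  1  1  2  2  3  3  3  3
 A  0  1  1  1  1  1  2  2  3  3  3  3
 A  0  1  1  1  1  1  2  2  3  3  3  3
 T  0  1  2  2  2  2  2  3  3  3  3  4
 C  0  1  2  2  2  2  3  3  3  3  3  4
 C  0  1  2  2  2  2  3  3  3  3  3  4
dp[11][11] = 4. One LCS (by backtracking along matches): GCAT.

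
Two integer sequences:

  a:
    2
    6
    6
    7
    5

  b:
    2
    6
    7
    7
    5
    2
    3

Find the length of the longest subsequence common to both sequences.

4

Taking 2 [1,1], 6 [2,2], 7 [4,4], 5 [5,5] gives a common subsequence of length 4, and the DP table's final entry dp[5][7] is also 4, so no common subsequence is longer.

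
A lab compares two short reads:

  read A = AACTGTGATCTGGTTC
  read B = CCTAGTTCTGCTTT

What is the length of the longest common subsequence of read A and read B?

Taking C [3,2]; then T [4,3]; then G [5,5]; then T [6,6]; then T [9,7]; then C [10,8]; then T [11,9]; then G [12,10]; then T [14,13]; then T [15,14] gives a common subsequence of length 10. Since dp[16][14] = 10, nothing longer is possible.

10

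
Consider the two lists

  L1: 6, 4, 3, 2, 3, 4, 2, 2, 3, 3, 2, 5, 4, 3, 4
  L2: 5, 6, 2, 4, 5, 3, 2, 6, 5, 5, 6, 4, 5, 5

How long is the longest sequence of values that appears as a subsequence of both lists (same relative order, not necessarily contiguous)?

7

One common subsequence of length 7: 6 at L1[1]=L2[2]; then 2 at L1[4]=L2[3]; then 4 at L1[6]=L2[4]; then 3 at L1[10]=L2[6]; then 2 at L1[11]=L2[7]; then 5 at L1[12]=L2[10]; then 4 at L1[13]=L2[12], and the DP table's final entry dp[15][14] is also 7, so no common subsequence is longer.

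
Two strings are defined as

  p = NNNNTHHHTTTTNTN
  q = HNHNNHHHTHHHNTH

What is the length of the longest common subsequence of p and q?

9

Taking N [1,2] → N [2,4] → N [3,5] → T [5,9] → H [6,10] → H [7,11] → H [8,12] → N [13,13] → T [14,14] gives a common subsequence of length 9, and the DP table's final entry dp[15][15] is also 9, so no common subsequence is longer.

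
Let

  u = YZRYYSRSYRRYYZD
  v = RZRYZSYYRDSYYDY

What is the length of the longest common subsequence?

9

Match Y [1,4], then Z [2,5], then Y [4,7], then Y [5,8], then R [7,9], then S [8,11], then Y [9,12], then Y [12,13], then Y [13,15] — 9 characters in the same relative order in both. dp[15][15] = 9 confirms this is the maximum.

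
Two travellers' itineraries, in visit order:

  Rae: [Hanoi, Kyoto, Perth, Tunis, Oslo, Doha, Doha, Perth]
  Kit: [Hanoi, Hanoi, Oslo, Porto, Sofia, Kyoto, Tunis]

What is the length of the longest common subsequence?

3

Pick Hanoi [1,2], then Kyoto [2,6], then Tunis [4,7]; all 3 stops appear in both, in order. Since dp[8][7] = 3, nothing longer is possible.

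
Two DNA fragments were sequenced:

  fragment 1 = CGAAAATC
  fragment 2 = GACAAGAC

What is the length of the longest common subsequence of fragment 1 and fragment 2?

6

Let dp[i][j] be the LCS length of the first i bases of fragment 1 and the first j bases of fragment 2. dp[i][j] = dp[i-1][j-1]+1 when the i-th and j-th bases match, else max(dp[i-1][j], dp[i][j-1]).
    ·  G  A  C  A  A  G  A  C
 ·  0  0  0  0  0  0  0  0  0
 C  0  0  0  1  1  1  1  1  1
 G  0  1  1  1  1  1  2  2  2
 A  0  1  2  2  2  2  2  3  3
 A  0  1  2  2  3  3  3  3  3
 A  0  1  2  2  3  4  4  4  4
 A  0  1  2  2  3  4  4  5  5
 T  0  1  2  2  3  4  4  5  5
 C  0  1  2  3  3  4  4  5  6
dp[8][8] = 6. One LCS (by backtracking along matches): GAAAAC.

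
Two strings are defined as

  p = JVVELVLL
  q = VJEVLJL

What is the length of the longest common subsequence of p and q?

5

Let dp[i][j] be the LCS length of the first i characters of p and the first j characters of q. dp[i][j] = dp[i-1][j-1]+1 when the i-th and j-th characters match, else max(dp[i-1][j], dp[i][j-1]).
    ·  V  J  E  V  L  J  L
 ·  0  0  0  0  0  0  0  0
 J  0  0  1  1  1  1  1  1
 V  0  1  1  1  2  2  2  2
 V  0  1  1  1  2  2  2  2
 E  0  1  1  2  2  2  2  2
 L  0  1  1  2  2  3  3  3
 V  0  1  1  2  3  3  3  3
 L  0  1  1  2  3  4  4  4
 L  0  1  1  2  3  4  4  5
dp[8][7] = 5. One LCS (by backtracking along matches): JEVLL.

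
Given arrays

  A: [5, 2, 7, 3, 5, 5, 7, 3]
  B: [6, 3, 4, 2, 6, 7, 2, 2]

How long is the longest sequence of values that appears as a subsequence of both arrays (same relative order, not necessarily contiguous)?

2

Let dp[i][j] be the LCS length of the first i values of A and the first j values of B. dp[i][j] = dp[i-1][j-1]+1 when the i-th and j-th values match, else max(dp[i-1][j], dp[i][j-1]).
    ·  6  3  4  2  6  7  2  2
 ·  0  0  0  0  0  0  0  0  0
 5  0  0  0  0  0  0  0  0  0
 2  0  0  0  0  1  1  1  1  1
 7  0  0  0  0  1  1  2  2  2
 3  0  0  1  1  1  1  2  2  2
 5  0  0  1  1  1  1  2  2  2
 5  0  0  1  1  1  1  2  2  2
 7  0  0  1  1  1  1  2  2  2
 3  0  0  1  1  1  1  2  2  2
dp[8][8] = 2. One LCS (by backtracking along matches): 2, 7.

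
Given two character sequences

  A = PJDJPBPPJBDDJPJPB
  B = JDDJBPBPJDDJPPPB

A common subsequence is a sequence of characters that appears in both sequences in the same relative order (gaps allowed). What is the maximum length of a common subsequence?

Taking J [2,1], D [3,3], J [4,4], P [5,6], B [6,7], P [8,8], J [9,9], D [11,10], D [12,11], J [13,12], P [14,14], P [16,15], B [17,16] gives a common subsequence of length 13. The LCS DP gives dp[17][16] = 13, so this is optimal.

13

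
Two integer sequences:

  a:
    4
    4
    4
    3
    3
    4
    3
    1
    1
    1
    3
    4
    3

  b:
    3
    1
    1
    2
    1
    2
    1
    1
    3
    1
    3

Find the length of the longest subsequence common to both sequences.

Let dp[i][j] be the LCS length of the first i values of a and the first j values of b. dp[i][j] = dp[i-1][j-1]+1 when the i-th and j-th values match, else max(dp[i-1][j], dp[i][j-1]).
    ·  3  1  1  2  1  2  1  1  3  1  3
 ·  0  0  0  0  0  0  0  0  0  0  0  0
 4  0  0  0  0  0  0  0  0  0  0  0  0
 4  0  0  0  0  0  0  0  0  0  0  0  0
 4  0  0  0  0  0  0  0  0  0  0  0  0
 3  0  1  1  1  1  1  1  1  1  1  1  1
 3  0  1  1  1  1  1  1  1  1  2  2  2
 4  0  1  1  1  1  1  1  1  1  2  2  2
 3  0  1  1  1  1  1  1  1  1  2  2  3
 1  0  1  2  2  2  2  2  2  2  2  3  3
 1  0  1  2  3  3  3  3  3  3  3  3  3
 1  0  1  2  3  3  4  4  4  4  4  4  4
 3  0  1  2  3  3  4  4  4  4  5  5  5
 4  0  1  2  3  3  4  4  4  4  5  5  5
 3  0  1  2  3  3  4  4  4  4  5  5  6
dp[13][11] = 6. One LCS (by backtracking along matches): 3, 1, 1, 1, 3, 3.

6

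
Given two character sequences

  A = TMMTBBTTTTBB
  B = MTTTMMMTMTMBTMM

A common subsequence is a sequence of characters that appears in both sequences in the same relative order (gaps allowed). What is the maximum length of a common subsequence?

Match M [3,1], T [4,2], T [7,3], T [8,4], T [9,8], T [10,10], B [11,12] — 7 characters in the same relative order in both. Since dp[12][15] = 7, nothing longer is possible.

7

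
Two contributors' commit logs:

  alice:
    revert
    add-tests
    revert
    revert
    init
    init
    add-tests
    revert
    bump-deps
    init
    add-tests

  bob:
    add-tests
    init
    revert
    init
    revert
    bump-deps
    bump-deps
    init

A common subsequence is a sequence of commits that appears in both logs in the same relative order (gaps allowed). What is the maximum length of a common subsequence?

Pick add-tests (alice #2, bob #1), revert (alice #4, bob #3), init (alice #6, bob #4), revert (alice #8, bob #5), bump-deps (alice #9, bob #7), init (alice #10, bob #8); all 6 commits appear in both, in order, and the DP table's final entry dp[11][8] is also 6, so no common subsequence is longer.

6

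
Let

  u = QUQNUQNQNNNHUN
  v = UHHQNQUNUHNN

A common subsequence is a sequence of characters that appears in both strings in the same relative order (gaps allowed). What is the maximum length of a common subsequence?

Taking U (u #2, v #1); then Q (u #3, v #4); then N (u #4, v #5); then U (u #5, v #7); then N (u #7, v #8); then N (u #11, v #11); then N (u #14, v #12) gives a common subsequence of length 7, and the DP table's final entry dp[14][12] is also 7, so no common subsequence is longer.

7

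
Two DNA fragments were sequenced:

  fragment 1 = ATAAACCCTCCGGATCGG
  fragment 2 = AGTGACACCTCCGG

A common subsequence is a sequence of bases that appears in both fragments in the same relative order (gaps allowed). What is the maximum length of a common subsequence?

Taking A at fragment 1[1]=fragment 2[1] → T at fragment 1[2]=fragment 2[3] → A at fragment 1[3]=fragment 2[5] → A at fragment 1[5]=fragment 2[7] → C at fragment 1[7]=fragment 2[8] → C at fragment 1[8]=fragment 2[9] → T at fragment 1[9]=fragment 2[10] → C at fragment 1[11]=fragment 2[11] → C at fragment 1[16]=fragment 2[12] → G at fragment 1[17]=fragment 2[13] → G at fragment 1[18]=fragment 2[14] gives a common subsequence of length 11. Since dp[18][14] = 11, nothing longer is possible.

11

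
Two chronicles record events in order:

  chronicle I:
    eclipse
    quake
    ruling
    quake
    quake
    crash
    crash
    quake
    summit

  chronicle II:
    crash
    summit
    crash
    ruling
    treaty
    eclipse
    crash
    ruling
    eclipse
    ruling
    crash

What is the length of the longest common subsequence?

One common subsequence of length 3: eclipse [1,9], ruling [3,10], crash [7,11], and the DP table's final entry dp[9][11] is also 3, so no common subsequence is longer.

3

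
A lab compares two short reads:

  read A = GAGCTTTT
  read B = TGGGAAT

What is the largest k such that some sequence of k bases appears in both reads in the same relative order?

Taking G at read A[1]=read B[4] → A at read A[2]=read B[6] → T at read A[8]=read B[7] gives a common subsequence of length 3. Since dp[8][7] = 3, nothing longer is possible.

3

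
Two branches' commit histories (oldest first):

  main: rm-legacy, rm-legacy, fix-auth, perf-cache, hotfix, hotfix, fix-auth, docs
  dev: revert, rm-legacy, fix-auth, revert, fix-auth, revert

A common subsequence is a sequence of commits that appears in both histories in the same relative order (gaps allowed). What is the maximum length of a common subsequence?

3

Taking rm-legacy [2,2], then fix-auth [3,3], then fix-auth [7,5] gives a common subsequence of length 3. The LCS DP gives dp[8][6] = 3, so this is optimal.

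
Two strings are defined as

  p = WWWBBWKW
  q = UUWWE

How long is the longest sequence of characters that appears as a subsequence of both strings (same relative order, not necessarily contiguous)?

2

Let dp[i][j] be the LCS length of the first i characters of p and the first j characters of q. dp[i][j] = dp[i-1][j-1]+1 when the i-th and j-th characters match, else max(dp[i-1][j], dp[i][j-1]).
    ·  U  U  W  W  E
 ·  0  0  0  0  0  0
 W  0  0  0  1  1  1
 W  0  0  0  1  2  2
 W  0  0  0  1  2  2
 B  0  0  0  1  2  2
 B  0  0  0  1  2  2
 W  0  0  0  1  2  2
 K  0  0  0  1  2  2
 W  0  0  0  1  2  2
dp[8][5] = 2. One LCS (by backtracking along matches): WW.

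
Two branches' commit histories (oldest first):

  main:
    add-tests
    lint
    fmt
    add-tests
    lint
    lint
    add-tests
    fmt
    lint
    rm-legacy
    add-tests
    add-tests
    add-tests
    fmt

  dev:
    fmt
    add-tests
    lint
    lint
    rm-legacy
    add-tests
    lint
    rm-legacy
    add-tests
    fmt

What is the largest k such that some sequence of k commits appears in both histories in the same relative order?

9

One common subsequence of length 9: fmt at main[3]=dev[1]; then add-tests at main[4]=dev[2]; then lint at main[5]=dev[3]; then lint at main[6]=dev[4]; then add-tests at main[7]=dev[6]; then lint at main[9]=dev[7]; then rm-legacy at main[10]=dev[8]; then add-tests at main[13]=dev[9]; then fmt at main[14]=dev[10]. The LCS DP gives dp[14][10] = 9, so this is optimal.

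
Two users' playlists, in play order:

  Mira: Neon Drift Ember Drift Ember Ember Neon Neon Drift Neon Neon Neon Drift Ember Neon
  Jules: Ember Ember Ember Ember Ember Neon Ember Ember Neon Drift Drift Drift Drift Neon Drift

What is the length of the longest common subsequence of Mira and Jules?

Pick Ember [3,3] → Ember [5,4] → Ember [6,5] → Neon [7,6] → Neon [8,9] → Drift [9,13] → Neon [12,14] → Drift [13,15]; all 8 songs appear in both, in order, and the DP table's final entry dp[15][15] is also 8, so no common subsequence is longer.

8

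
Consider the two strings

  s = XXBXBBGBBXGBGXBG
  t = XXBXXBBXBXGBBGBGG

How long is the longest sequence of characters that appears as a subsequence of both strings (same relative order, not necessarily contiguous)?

Taking X [1,1], then X [2,2], then B [3,3], then X [4,5], then B [5,7], then B [6,9], then G [7,11], then B [8,12], then B [9,13], then G [11,14], then B [12,15], then G [13,16], then G [16,17] gives a common subsequence of length 13, and the DP table's final entry dp[16][17] is also 13, so no common subsequence is longer.

13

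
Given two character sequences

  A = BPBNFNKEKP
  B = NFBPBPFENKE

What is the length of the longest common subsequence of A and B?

Let dp[i][j] be the LCS length of the first i characters of A and the first j characters of B. dp[i][j] = dp[i-1][j-1]+1 when the i-th and j-th characters match, else max(dp[i-1][j], dp[i][j-1]).
    ·  N  F  B  P  B  P  F  E  N  K  E
 ·  0  0  0  0  0  0  0  0  0  0  0  0
 B  0  0  0  1  1  1  1  1  1  1  1  1
 P  0  0  0  1  2  2  2  2  2  2  2  2
 B  0  0  0  1  2  3  3  3  3  3  3  3
 N  0  1  1  1  2  3  3  3  3  4  4  4
 F  0  1  2  2  2  3  3  4  4  4  4  4
 N  0  1  2  2  2  3  3  4  4  5  5  5
 K  0  1  2  2  2  3  3  4  4  5  6  6
 E  0  1  2  2  2  3  3  4  5  5  6  7
 K  0  1  2  2  2  3  3  4  5  5  6  7
 P  0  1  2  2  3  3  4  4  5  5  6  7
dp[10][11] = 7. One LCS (by backtracking along matches): BPBFNKE.

7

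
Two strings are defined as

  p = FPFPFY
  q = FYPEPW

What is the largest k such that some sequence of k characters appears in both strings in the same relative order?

3

Taking F at p[1]=q[1]; then P at p[2]=q[3]; then P at p[4]=q[5] gives a common subsequence of length 3. The LCS DP gives dp[6][6] = 3, so this is optimal.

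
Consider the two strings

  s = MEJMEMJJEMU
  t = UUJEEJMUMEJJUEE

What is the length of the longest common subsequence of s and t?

7

Taking E [2,5], then J [3,6], then M [4,9], then E [5,10], then J [7,11], then J [8,12], then E [9,15] gives a common subsequence of length 7. dp[11][15] = 7 confirms this is the maximum.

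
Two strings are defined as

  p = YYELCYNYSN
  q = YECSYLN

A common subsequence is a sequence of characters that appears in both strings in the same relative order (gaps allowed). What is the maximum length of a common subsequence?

Let dp[i][j] be the LCS length of the first i characters of p and the first j characters of q. dp[i][j] = dp[i-1][j-1]+1 when the i-th and j-th characters match, else max(dp[i-1][j], dp[i][j-1]).
    ·  Y  E  C  S  Y  L  N
 ·  0  0  0  0  0  0  0  0
 Y  0  1  1  1  1  1  1  1
 Y  0  1  1  1  1  2  2  2
 E  0  1  2  2  2  2  2  2
 L  0  1  2  2  2  2  3  3
 C  0  1  2  3  3  3  3  3
 Y  0  1  2  3  3  4  4  4
 N  0  1  2  3  3  4  4  5
 Y  0  1  2  3  3  4  4  5
 S  0  1  2  3  4  4  4  5
 N  0  1  2  3  4  4  4  5
dp[10][7] = 5. One LCS (by backtracking along matches): YECYN.

5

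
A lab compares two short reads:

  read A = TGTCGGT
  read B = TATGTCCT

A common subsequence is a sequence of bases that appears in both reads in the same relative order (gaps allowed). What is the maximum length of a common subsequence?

Pick T (read A #1, read B #3); then G (read A #2, read B #4); then T (read A #3, read B #5); then C (read A #4, read B #7); then T (read A #7, read B #8); all 5 bases appear in both, in order, and the DP table's final entry dp[7][8] is also 5, so no common subsequence is longer.

5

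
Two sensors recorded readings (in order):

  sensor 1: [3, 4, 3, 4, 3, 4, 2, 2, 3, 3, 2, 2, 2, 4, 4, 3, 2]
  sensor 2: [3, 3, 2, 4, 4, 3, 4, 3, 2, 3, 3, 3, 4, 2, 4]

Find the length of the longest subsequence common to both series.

10

Taking 3 (sensor 1 #1, sensor 2 #2) → 4 (sensor 1 #2, sensor 2 #5) → 3 (sensor 1 #3, sensor 2 #6) → 4 (sensor 1 #4, sensor 2 #7) → 3 (sensor 1 #5, sensor 2 #8) → 2 (sensor 1 #7, sensor 2 #9) → 3 (sensor 1 #9, sensor 2 #11) → 3 (sensor 1 #10, sensor 2 #12) → 2 (sensor 1 #13, sensor 2 #14) → 4 (sensor 1 #15, sensor 2 #15) gives a common subsequence of length 10. The LCS DP gives dp[17][15] = 10, so this is optimal.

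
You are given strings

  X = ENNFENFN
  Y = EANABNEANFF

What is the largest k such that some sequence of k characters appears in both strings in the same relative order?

6

Let dp[i][j] be the LCS length of the first i characters of X and the first j characters of Y. dp[i][j] = dp[i-1][j-1]+1 when the i-th and j-th characters match, else max(dp[i-1][j], dp[i][j-1]).
    ·  E  A  N  A  B  N  E  A  N  F  F
 ·  0  0  0  0  0  0  0  0  0  0  0  0
 E  0  1  1  1  1  1  1  1  1  1  1  1
 N  0  1  1  2  2  2  2  2  2  2  2  2
 N  0  1  1  2  2  2  3  3  3  3  3  3
 F  0  1  1  2  2  2  3  3  3  3  4  4
 E  0  1  1  2  2  2  3  4  4  4  4  4
 N  0  1  1  2  2  2  3  4  4  5  5  5
 F  0  1  1  2  2  2  3  4  4  5  6  6
 N  0  1  1  2  2  2  3  4  4  5  6  6
dp[8][11] = 6. One LCS (by backtracking along matches): ENNENF.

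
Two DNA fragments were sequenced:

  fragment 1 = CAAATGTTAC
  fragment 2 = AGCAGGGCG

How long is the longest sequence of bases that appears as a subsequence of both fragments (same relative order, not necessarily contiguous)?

One common subsequence of length 4: C [1,3] → A [2,4] → G [6,7] → C [10,8]. The LCS DP gives dp[10][9] = 4, so this is optimal.

4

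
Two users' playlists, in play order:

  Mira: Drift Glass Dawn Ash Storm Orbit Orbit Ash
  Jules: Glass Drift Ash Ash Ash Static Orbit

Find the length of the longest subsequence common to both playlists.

One common subsequence of length 3: Drift at Mira[1]=Jules[2]; then Ash at Mira[4]=Jules[5]; then Orbit at Mira[7]=Jules[7]. The LCS DP gives dp[8][7] = 3, so this is optimal.

3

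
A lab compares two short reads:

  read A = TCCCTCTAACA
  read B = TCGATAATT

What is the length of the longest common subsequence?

Match T (read A #1, read B #1), C (read A #2, read B #2), T (read A #7, read B #5), A (read A #8, read B #6), A (read A #9, read B #7) — 5 bases in the same relative order in both, and the DP table's final entry dp[11][9] is also 5, so no common subsequence is longer.

5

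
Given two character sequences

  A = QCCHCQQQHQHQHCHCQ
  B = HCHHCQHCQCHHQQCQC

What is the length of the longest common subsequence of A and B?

Pick C at A[2]=B[2], then C at A[3]=B[5], then H at A[4]=B[7], then C at A[5]=B[8], then Q at A[6]=B[9], then H at A[9]=B[12], then Q at A[10]=B[13], then Q at A[12]=B[14], then C at A[14]=B[15], then C at A[16]=B[17]; all 10 characters appear in both, in order. dp[17][17] = 10 confirms this is the maximum.

10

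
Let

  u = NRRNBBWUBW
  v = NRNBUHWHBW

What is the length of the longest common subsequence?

Let dp[i][j] be the LCS length of the first i characters of u and the first j characters of v. dp[i][j] = dp[i-1][j-1]+1 when the i-th and j-th characters match, else max(dp[i-1][j], dp[i][j-1]).
    ·  N  R  N  B  U  H  W  H  B  W
 ·  0  0  0  0  0  0  0  0  0  0  0
 N  0  1  1  1  1  1  1  1  1  1  1
 R  0  1  2  2  2  2  2  2  2  2  2
 R  0  1  2  2  2  2  2  2  2  2  2
 N  0  1  2  3  3  3  3  3  3  3  3
 B  0  1  2  3  4  4  4  4  4  4  4
 B  0  1  2  3  4  4  4  4  4  5  5
 W  0  1  2  3  4  4  4  5  5  5  6
 U  0  1  2  3  4  5  5  5  5  5  6
 B  0  1  2  3  4  5  5  5  5  6  6
 W  0  1  2  3  4  5  5  6  6  6  7
dp[10][10] = 7. One LCS (by backtracking along matches): NRNBWBW.

7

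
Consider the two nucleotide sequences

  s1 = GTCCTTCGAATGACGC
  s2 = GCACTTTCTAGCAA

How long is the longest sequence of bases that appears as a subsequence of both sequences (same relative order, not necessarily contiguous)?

Taking G [1,1] → C [3,2] → C [4,4] → T [5,6] → T [6,7] → C [7,8] → T [11,9] → A [13,10] → G [15,11] → C [16,12] gives a common subsequence of length 10. The LCS DP gives dp[16][14] = 10, so this is optimal.

10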